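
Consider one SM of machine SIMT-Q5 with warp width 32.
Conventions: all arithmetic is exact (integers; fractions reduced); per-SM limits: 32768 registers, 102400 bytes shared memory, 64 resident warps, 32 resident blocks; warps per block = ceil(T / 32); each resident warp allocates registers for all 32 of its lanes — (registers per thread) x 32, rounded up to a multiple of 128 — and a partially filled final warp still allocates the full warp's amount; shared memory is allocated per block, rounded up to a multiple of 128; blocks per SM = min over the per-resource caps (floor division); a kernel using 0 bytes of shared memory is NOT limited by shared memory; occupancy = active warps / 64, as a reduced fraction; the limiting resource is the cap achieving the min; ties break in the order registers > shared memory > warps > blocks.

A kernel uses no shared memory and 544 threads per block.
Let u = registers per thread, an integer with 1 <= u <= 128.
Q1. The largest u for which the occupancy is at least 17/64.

Answer: u = 60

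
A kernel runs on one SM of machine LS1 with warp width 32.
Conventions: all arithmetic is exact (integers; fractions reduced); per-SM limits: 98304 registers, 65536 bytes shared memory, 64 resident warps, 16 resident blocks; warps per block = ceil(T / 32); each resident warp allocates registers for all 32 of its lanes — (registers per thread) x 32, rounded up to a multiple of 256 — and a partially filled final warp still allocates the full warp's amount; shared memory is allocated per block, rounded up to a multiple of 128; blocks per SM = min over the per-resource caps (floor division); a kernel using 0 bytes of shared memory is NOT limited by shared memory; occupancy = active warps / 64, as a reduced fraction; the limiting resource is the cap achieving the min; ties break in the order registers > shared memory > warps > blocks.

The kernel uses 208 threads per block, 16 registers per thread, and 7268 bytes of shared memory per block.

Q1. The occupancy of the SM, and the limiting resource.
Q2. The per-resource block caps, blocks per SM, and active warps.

Answer: occupancy 7/8, limited by shared memory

registers: 27 blocks
shared memory: 8 blocks
warps: 9 blocks
blocks: 16 blocks

Answer: 8 blocks, 56 active warps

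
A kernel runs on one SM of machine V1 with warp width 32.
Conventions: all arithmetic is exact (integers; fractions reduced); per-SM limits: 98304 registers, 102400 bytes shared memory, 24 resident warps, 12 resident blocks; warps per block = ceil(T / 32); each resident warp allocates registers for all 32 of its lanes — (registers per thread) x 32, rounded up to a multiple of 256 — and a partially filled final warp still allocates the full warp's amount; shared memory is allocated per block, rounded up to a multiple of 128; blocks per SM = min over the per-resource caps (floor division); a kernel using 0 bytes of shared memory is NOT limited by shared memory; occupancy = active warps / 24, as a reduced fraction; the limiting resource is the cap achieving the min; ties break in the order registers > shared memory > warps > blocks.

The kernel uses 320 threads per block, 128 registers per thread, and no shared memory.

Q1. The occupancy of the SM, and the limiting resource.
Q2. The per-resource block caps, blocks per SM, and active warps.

Answer: occupancy 5/6, limited by registers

registers: 2 blocks
shared memory: no limit (kernel uses none)
warps: 2 blocks
blocks: 12 blocks

Answer: 2 blocks, 20 active warps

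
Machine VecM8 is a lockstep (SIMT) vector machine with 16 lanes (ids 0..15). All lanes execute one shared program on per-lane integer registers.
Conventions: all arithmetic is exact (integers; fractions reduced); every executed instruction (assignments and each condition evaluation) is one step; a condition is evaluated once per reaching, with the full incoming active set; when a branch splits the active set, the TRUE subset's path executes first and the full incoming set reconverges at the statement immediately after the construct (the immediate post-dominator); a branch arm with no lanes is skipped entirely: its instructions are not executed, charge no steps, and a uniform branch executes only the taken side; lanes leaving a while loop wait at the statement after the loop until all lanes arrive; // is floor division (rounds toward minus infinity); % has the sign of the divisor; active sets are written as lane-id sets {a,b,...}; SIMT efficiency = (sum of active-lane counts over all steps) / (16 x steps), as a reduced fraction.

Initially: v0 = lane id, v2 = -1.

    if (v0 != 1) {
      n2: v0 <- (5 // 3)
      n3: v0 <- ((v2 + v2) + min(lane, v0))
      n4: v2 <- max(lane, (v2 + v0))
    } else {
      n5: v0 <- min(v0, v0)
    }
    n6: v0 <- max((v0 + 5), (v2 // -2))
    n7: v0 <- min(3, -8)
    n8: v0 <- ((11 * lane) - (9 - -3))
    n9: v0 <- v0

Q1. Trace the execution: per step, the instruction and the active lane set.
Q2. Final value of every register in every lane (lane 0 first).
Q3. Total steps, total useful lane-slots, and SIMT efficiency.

step 0: eval (v0 != 1)               {0,1,2,3,4,5,6,7,8,9,10,11,12,13,14,15}
step 1: v0 <- (5 // 3)               {0,2,3,4,5,6,7,8,9,10,11,12,13,14,15}
step 2: v0 <- ((v2 + v2) + min(lane, v0)) {0,2,3,4,5,6,7,8,9,10,11,12,13,14,15}
step 3: v2 <- max(lane, (v2 + v0))   {0,2,3,4,5,6,7,8,9,10,11,12,13,14,15}
step 4: v0 <- min(v0, v0)            {1}
step 5: v0 <- max((v0 + 5), (v2 // -2)) {0,1,2,3,4,5,6,7,8,9,10,11,12,13,14,15}
step 6: v0 <- min(3, -8)             {0,1,2,3,4,5,6,7,8,9,10,11,12,13,14,15}
step 7: v0 <- ((11 * lane) - (9 - -3)) {0,1,2,3,4,5,6,7,8,9,10,11,12,13,14,15}
step 8: v0 <- v0                     {0,1,2,3,4,5,6,7,8,9,10,11,12,13,14,15}

Answer: 9 steps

v0: -12,-1,10,21,32,43,54,65,76,87,98,109,120,131,142,153
v2: 0,-1,2,3,4,5,6,7,8,9,10,11,12,13,14,15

steps = 9; useful = 126; efficiency = 126/144 = 7/8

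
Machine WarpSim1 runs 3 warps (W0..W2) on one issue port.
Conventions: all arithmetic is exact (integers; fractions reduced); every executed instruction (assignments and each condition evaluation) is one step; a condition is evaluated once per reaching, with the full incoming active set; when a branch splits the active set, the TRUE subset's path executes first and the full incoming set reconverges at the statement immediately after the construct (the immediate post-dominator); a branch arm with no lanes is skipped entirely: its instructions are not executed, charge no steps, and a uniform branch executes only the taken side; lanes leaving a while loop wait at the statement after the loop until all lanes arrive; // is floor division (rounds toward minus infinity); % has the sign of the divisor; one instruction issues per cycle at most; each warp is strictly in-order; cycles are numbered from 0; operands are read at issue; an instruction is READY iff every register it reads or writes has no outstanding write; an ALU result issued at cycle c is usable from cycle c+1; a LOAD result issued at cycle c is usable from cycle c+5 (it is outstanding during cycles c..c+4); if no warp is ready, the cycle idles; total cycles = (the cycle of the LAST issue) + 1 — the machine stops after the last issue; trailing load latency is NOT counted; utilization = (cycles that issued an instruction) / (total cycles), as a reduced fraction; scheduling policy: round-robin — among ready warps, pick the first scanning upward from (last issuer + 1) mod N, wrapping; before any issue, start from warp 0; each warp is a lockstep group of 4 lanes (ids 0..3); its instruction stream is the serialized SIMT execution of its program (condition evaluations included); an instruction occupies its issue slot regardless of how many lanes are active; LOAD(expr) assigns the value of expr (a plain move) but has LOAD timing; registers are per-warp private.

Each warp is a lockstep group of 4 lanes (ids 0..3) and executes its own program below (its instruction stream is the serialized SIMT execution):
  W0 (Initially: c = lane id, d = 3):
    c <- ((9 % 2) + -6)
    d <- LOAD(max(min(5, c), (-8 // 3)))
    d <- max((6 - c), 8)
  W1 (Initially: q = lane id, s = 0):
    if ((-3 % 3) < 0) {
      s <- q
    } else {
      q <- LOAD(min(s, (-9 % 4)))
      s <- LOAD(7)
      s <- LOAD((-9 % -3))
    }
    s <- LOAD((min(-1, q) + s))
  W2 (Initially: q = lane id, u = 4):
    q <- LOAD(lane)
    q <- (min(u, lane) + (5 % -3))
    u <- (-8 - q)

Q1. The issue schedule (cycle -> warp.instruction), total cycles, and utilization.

cycle 0: W0.I0
cycle 1: W1.I0
cycle 2: W2.I0
cycle 3: W0.I1
cycle 4: W1.I1
cycle 5: W1.I2
cycle 6: idle
cycle 7: W2.I1
cycle 8: W0.I2
cycle 9: W2.I2
cycle 10: W1.I3
cycle 11: idle
cycle 12: idle
cycle 13: idle
cycle 14: idle
cycle 15: W1.I4

Answer: 16 cycles, utilization 11/16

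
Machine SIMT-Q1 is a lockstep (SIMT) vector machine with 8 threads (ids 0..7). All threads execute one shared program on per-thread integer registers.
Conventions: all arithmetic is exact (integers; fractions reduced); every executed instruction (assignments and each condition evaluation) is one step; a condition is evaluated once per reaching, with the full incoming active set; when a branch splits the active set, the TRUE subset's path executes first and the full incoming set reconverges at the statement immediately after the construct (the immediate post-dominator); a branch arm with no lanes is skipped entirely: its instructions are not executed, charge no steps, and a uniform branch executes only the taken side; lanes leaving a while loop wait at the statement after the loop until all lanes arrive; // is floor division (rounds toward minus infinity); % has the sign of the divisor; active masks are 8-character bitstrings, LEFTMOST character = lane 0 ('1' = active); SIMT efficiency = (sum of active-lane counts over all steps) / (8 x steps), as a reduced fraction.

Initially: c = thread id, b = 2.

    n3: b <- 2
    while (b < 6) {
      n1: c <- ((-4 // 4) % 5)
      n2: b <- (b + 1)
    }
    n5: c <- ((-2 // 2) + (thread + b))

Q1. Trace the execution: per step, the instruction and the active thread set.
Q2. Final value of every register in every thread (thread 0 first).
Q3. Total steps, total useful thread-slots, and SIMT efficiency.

step 0: b <- 2                       11111111
step 1: eval (b < 6)                 11111111
step 2: c <- ((-4 // 4) % 5)         11111111
step 3: b <- (b + 1)                 11111111
step 4: eval (b < 6)                 11111111
step 5: c <- ((-4 // 4) % 5)         11111111
step 6: b <- (b + 1)                 11111111
step 7: eval (b < 6)                 11111111
step 8: c <- ((-4 // 4) % 5)         11111111
step 9: b <- (b + 1)                 11111111
step 10: eval (b < 6)                 11111111
step 11: c <- ((-4 // 4) % 5)         11111111
step 12: b <- (b + 1)                 11111111
step 13: eval (b < 6)                 11111111
step 14: c <- ((-2 // 2) + (thread + b)) 11111111

Answer: 15 steps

c: 5,6,7,8,9,10,11,12
b: 6,6,6,6,6,6,6,6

steps = 15; useful = 120; efficiency = 120/120 = 1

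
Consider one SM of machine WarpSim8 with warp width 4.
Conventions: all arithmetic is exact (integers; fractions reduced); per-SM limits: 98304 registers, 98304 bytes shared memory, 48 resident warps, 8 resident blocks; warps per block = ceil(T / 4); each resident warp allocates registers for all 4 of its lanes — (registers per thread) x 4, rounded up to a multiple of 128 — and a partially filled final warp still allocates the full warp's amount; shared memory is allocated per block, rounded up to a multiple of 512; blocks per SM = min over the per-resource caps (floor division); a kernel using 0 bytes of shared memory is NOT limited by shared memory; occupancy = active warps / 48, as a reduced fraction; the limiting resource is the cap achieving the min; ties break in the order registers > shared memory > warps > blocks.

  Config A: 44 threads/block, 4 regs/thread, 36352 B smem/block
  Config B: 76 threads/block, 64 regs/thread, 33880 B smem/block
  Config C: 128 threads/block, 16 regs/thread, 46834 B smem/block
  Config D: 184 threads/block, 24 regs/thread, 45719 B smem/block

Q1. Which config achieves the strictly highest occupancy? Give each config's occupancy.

occupancies: A 11/24, B 19/24, C 2/3, D 23/24

Answer: D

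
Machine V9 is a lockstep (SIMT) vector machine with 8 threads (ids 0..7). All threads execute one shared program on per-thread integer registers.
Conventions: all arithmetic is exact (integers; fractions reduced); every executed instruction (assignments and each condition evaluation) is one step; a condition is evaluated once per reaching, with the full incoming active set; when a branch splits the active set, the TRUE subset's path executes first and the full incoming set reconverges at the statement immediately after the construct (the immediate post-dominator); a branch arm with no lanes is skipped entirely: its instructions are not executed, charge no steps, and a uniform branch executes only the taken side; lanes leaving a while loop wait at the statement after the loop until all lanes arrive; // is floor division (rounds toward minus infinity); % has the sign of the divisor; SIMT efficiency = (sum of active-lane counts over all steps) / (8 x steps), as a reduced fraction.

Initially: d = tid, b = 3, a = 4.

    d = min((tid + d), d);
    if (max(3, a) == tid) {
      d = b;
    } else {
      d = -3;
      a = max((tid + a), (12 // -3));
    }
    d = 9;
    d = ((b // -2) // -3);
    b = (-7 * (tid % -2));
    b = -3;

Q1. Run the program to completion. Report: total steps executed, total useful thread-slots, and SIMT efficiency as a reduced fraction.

Answer: 9 steps, 63 useful, 7/8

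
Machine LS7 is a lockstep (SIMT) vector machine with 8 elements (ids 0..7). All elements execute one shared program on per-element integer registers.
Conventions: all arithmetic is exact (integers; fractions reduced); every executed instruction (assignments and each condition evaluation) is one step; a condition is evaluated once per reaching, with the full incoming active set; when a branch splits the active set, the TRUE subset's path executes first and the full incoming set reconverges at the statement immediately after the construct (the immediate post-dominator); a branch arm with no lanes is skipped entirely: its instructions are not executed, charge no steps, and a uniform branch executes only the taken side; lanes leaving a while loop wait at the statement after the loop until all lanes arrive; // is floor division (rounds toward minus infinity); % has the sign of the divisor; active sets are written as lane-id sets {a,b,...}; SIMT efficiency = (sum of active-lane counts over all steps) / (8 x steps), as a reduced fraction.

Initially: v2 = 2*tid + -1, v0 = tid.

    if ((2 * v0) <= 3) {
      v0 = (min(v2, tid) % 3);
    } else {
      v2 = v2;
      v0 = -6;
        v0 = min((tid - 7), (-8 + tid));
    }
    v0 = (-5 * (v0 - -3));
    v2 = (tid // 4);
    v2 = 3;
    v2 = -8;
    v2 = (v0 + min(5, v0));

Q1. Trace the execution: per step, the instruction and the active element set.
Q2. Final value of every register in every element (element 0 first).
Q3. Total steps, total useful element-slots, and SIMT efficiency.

step 0: eval ((2 * v0) <= 3)         {0,1,2,3,4,5,6,7}
step 1: v0 <- (min(v2, tid) % 3)     {0,1}
step 2: v2 <- v2                     {2,3,4,5,6,7}
step 3: v0 <- -6                     {2,3,4,5,6,7}
step 4: v0 <- min((tid - 7), (-8 + tid)) {2,3,4,5,6,7}
step 5: v0 <- (-5 * (v0 - -3))       {0,1,2,3,4,5,6,7}
step 6: v2 <- (tid // 4)             {0,1,2,3,4,5,6,7}
step 7: v2 <- 3                      {0,1,2,3,4,5,6,7}
step 8: v2 <- -8                     {0,1,2,3,4,5,6,7}
step 9: v2 <- (v0 + min(5, v0))      {0,1,2,3,4,5,6,7}

Answer: 10 steps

v2: -50,-40,20,15,10,0,-10,-20
v0: -25,-20,15,10,5,0,-5,-10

steps = 10; useful = 68; efficiency = 68/80 = 17/20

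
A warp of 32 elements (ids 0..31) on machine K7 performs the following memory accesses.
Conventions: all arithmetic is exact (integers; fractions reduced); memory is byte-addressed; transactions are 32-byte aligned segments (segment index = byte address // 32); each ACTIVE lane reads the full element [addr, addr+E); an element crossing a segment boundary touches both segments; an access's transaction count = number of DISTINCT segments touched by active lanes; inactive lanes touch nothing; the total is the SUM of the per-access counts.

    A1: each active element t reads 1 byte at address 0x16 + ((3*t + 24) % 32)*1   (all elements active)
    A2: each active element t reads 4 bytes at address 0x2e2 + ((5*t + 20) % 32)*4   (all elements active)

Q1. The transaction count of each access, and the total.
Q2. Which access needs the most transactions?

A1: 2 transactions
A2: 5 transactions

Answer: 2,5; total 7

Answer: A2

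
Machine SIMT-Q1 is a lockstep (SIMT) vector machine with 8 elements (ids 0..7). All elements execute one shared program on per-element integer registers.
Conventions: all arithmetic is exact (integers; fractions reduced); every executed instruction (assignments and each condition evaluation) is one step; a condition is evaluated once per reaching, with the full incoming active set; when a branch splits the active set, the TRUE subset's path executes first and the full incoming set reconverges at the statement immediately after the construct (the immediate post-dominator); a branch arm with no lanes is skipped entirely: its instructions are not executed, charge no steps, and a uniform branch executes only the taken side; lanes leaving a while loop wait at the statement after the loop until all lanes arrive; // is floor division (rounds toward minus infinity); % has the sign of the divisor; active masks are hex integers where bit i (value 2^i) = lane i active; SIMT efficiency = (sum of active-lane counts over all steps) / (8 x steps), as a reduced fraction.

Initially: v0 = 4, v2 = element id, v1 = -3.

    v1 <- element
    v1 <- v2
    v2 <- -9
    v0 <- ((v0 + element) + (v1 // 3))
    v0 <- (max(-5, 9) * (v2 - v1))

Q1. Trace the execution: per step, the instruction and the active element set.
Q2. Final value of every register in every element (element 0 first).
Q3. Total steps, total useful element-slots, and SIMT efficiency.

step 0: v1 <- element                0xff
step 1: v1 <- v2                     0xff
step 2: v2 <- -9                     0xff
step 3: v0 <- ((v0 + element) + (v1 // 3)) 0xff
step 4: v0 <- (max(-5, 9) * (v2 - v1)) 0xff

Answer: 5 steps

v0: -81,-90,-99,-108,-117,-126,-135,-144
v2: -9,-9,-9,-9,-9,-9,-9,-9
v1: 0,1,2,3,4,5,6,7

steps = 5; useful = 40; efficiency = 40/40 = 1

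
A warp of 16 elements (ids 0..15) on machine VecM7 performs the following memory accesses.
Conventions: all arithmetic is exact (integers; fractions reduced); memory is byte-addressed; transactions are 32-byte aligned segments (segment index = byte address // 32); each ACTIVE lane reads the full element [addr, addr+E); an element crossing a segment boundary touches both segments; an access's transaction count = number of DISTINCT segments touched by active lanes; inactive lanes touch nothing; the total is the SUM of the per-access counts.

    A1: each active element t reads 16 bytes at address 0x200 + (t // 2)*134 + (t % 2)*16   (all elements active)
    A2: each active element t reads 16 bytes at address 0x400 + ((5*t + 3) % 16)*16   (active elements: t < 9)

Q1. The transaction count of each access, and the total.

A1: 15 transactions
A2: 6 transactions

Answer: 15,6; total 21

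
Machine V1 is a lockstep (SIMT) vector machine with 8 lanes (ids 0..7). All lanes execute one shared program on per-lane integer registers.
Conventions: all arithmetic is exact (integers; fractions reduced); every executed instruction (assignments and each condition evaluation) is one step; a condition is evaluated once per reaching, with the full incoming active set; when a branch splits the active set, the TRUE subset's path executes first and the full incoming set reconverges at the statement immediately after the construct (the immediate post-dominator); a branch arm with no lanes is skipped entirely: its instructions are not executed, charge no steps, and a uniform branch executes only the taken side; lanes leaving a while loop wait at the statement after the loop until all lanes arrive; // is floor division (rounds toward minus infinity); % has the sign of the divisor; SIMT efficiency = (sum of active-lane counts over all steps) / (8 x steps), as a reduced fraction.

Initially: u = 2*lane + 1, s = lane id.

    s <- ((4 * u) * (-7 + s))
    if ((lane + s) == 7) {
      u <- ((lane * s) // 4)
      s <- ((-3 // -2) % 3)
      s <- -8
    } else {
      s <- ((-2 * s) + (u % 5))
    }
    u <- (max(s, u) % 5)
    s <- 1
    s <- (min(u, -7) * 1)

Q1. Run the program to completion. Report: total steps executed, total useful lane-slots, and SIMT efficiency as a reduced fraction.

Answer: 9 steps, 50 useful, 25/36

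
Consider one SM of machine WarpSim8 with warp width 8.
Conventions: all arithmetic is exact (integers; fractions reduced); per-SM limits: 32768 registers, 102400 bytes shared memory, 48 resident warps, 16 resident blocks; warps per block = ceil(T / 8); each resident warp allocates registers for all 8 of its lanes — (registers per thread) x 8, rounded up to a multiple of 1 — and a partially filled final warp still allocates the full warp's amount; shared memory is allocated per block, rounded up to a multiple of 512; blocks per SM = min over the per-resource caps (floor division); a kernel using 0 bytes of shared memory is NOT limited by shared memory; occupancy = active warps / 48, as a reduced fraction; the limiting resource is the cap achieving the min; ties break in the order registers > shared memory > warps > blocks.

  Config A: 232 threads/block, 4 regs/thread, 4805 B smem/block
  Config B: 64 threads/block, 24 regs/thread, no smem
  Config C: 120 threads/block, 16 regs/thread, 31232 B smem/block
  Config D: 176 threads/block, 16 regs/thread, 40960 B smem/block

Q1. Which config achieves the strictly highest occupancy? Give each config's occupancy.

occupancies: A 29/48, B 1, C 15/16, D 11/12

Answer: B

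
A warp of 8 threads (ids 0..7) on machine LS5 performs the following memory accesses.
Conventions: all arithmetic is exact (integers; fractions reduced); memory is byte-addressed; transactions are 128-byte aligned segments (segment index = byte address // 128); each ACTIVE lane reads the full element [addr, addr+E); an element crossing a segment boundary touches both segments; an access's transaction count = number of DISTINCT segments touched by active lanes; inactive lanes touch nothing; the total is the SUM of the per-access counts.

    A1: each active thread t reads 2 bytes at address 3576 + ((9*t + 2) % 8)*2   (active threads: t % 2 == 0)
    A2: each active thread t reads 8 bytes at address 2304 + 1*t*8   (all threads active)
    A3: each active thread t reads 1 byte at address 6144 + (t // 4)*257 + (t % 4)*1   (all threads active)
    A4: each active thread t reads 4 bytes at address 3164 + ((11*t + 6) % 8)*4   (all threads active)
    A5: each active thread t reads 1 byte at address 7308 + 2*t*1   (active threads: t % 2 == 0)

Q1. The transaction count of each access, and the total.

A1: 2 transactions
A2: 1 transaction
A3: 2 transactions
A4: 1 transaction
A5: 1 transaction

Answer: 2,1,2,1,1; total 7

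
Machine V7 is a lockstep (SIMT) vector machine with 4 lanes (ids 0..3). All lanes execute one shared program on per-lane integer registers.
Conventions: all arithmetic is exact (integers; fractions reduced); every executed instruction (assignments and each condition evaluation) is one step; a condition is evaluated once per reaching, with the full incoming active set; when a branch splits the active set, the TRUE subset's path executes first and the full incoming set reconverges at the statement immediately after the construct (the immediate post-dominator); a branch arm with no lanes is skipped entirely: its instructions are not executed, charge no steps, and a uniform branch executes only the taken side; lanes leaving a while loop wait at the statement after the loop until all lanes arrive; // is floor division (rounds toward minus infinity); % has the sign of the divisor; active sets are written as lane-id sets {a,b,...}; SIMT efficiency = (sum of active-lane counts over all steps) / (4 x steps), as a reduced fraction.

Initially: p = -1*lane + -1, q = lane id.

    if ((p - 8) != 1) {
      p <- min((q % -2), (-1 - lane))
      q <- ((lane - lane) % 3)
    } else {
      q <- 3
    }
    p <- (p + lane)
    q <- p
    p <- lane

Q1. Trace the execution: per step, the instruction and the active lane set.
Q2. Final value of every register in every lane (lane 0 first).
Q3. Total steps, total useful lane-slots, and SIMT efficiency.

step 0: eval ((p - 8) != 1)          {0,1,2,3}
step 1: p <- min((q % -2), (-1 - lane)) {0,1,2,3}
step 2: q <- ((lane - lane) % 3)     {0,1,2,3}
step 3: p <- (p + lane)              {0,1,2,3}
step 4: q <- p                       {0,1,2,3}
step 5: p <- lane                    {0,1,2,3}

Answer: 6 steps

p: 0,1,2,3
q: -1,-1,-1,-1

steps = 6; useful = 24; efficiency = 24/24 = 1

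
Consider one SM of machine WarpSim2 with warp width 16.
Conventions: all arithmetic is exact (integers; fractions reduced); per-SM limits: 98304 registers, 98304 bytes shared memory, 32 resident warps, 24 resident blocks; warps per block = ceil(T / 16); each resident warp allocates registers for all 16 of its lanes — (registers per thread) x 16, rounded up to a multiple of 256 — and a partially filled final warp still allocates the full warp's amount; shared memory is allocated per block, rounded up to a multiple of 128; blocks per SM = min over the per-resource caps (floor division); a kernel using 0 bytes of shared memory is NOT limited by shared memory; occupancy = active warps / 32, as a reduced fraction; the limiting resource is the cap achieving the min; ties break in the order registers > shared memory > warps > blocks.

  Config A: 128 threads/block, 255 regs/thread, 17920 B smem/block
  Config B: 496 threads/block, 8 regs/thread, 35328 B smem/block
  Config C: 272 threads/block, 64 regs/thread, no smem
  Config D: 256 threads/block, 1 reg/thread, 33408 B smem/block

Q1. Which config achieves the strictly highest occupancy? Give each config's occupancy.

occupancies: A 3/4, B 31/32, C 17/32, D 1

Answer: D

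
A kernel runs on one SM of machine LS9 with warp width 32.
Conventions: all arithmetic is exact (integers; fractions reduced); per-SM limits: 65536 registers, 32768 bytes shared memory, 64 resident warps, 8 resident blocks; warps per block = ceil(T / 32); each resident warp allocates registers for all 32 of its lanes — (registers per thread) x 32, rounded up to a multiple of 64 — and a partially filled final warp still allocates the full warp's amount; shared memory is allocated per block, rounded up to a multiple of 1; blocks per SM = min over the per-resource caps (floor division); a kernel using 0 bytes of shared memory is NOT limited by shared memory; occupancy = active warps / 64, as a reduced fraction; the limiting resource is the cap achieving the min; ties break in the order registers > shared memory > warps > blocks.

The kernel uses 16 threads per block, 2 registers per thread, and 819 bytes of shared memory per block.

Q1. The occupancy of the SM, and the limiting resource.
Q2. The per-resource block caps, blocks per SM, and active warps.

Answer: occupancy 1/8, limited by blocks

registers: 1024 blocks
shared memory: 40 blocks
warps: 64 blocks
blocks: 8 blocks

Answer: 8 blocks, 8 active warps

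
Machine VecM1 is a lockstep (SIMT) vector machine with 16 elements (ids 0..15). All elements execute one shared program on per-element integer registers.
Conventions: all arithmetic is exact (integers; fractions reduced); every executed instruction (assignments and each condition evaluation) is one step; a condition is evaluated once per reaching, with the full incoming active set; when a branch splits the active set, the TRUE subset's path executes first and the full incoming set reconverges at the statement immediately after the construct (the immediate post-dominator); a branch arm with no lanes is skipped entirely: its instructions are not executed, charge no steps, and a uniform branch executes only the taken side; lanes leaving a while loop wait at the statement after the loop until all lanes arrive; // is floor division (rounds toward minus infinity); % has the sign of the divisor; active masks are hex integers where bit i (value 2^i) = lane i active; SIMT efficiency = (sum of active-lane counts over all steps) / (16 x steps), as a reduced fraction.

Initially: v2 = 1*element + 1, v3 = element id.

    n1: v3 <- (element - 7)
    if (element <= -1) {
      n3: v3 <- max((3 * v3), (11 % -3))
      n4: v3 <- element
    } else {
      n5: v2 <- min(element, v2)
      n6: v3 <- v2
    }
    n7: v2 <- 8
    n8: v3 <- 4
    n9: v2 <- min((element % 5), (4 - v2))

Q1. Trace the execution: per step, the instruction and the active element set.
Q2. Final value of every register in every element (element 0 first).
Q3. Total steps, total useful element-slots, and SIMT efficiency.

step 0: v3 <- (element - 7)          0xffff
step 1: eval (element <= -1)         0xffff
step 2: v2 <- min(element, v2)       0xffff
step 3: v3 <- v2                     0xffff
step 4: v2 <- 8                      0xffff
step 5: v3 <- 4                      0xffff
step 6: v2 <- min((element % 5), (4 - v2)) 0xffff

Answer: 7 steps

v2: -4,-4,-4,-4,-4,-4,-4,-4,-4,-4,-4,-4,-4,-4,-4,-4
v3: 4,4,4,4,4,4,4,4,4,4,4,4,4,4,4,4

steps = 7; useful = 112; efficiency = 112/112 = 1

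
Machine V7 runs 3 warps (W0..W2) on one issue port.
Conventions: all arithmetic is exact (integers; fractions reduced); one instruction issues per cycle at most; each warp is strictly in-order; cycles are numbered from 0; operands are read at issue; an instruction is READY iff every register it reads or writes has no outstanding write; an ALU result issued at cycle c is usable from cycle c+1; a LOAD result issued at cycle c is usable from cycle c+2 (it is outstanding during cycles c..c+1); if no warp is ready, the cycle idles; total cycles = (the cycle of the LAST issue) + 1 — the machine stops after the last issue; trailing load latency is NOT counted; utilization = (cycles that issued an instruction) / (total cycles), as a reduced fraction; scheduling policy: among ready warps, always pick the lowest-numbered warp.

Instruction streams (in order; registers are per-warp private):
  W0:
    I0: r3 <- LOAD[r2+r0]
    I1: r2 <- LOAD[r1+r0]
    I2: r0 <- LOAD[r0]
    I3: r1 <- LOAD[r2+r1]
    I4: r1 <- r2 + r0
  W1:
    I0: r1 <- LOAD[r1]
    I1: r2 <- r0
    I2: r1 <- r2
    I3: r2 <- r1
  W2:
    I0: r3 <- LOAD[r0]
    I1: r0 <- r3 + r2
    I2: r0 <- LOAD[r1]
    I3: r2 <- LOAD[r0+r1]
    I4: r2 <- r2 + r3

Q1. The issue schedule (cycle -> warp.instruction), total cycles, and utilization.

cycle 0: W0.I0
cycle 1: W0.I1
cycle 2: W0.I2
cycle 3: W0.I3
cycle 4: W1.I0
cycle 5: W0.I4
cycle 6: W1.I1
cycle 7: W1.I2
cycle 8: W1.I3
cycle 9: W2.I0
cycle 10: idle
cycle 11: W2.I1
cycle 12: W2.I2
cycle 13: idle
cycle 14: W2.I3
cycle 15: idle
cycle 16: W2.I4

Answer: 17 cycles, utilization 14/17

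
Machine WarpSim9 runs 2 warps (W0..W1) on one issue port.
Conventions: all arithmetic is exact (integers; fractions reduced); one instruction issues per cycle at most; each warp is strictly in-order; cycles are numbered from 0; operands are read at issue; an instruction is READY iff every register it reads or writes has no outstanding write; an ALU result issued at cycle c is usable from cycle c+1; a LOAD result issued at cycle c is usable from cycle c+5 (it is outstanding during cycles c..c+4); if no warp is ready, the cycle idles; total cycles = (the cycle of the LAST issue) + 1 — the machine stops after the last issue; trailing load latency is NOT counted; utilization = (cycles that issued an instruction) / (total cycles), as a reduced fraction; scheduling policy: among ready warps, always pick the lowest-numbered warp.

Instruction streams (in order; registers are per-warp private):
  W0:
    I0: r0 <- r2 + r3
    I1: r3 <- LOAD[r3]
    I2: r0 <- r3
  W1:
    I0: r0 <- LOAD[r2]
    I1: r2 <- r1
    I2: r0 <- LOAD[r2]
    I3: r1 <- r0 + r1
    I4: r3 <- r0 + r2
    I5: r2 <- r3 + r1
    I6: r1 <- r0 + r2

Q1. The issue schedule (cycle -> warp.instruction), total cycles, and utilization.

cycle 0: W0.I0
cycle 1: W0.I1
cycle 2: W1.I0
cycle 3: W1.I1
cycle 4: idle
cycle 5: idle
cycle 6: W0.I2
cycle 7: W1.I2
cycle 8: idle
cycle 9: idle
cycle 10: idle
cycle 11: idle
cycle 12: W1.I3
cycle 13: W1.I4
cycle 14: W1.I5
cycle 15: W1.I6

Answer: 16 cycles, utilization 5/8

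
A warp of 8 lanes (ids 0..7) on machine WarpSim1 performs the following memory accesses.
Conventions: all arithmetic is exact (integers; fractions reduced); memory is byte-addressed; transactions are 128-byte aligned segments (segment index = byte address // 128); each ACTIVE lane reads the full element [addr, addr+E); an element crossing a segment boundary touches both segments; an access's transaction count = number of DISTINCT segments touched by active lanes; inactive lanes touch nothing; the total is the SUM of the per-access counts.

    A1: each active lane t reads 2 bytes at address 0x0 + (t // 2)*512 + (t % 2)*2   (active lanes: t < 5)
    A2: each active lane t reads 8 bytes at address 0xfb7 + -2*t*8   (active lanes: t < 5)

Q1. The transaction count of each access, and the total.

A1: 3 transactions
A2: 2 transactions

Answer: 3,2; total 5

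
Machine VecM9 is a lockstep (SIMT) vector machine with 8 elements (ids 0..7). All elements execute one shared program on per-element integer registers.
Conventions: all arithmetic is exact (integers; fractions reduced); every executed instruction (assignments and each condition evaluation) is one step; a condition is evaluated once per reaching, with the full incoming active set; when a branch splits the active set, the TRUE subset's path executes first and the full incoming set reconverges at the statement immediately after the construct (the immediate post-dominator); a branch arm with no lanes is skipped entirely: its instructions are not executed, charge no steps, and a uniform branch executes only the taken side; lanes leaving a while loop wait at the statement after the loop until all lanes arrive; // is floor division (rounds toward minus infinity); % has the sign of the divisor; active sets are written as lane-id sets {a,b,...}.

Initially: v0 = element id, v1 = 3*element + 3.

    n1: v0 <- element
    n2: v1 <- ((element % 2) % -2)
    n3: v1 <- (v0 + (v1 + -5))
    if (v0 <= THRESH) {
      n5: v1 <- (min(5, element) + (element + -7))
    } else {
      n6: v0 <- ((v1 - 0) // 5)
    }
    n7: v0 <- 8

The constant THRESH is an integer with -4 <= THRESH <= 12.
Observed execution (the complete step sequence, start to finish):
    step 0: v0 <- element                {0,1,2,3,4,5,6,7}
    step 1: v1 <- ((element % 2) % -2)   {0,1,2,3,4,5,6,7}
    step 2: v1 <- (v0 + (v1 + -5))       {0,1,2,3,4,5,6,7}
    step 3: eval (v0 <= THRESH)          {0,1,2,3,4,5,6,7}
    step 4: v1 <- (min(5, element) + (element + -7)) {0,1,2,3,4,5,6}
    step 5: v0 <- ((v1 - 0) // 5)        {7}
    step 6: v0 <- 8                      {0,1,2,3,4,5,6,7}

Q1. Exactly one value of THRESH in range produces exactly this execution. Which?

Answer: THRESH = 6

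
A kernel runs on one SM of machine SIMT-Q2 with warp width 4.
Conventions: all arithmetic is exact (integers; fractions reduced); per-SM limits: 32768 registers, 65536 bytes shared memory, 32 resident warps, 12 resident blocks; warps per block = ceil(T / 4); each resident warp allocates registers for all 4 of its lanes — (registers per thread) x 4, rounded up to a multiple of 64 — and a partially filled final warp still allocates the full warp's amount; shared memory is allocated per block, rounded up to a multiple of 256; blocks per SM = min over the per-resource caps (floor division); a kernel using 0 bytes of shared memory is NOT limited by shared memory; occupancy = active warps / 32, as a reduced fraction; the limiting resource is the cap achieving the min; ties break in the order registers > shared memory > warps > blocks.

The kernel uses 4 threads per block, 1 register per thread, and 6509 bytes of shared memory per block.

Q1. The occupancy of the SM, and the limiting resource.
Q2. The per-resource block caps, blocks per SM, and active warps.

Answer: occupancy 9/32, limited by shared memory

registers: 512 blocks
shared memory: 9 blocks
warps: 32 blocks
blocks: 12 blocks

Answer: 9 blocks, 9 active warps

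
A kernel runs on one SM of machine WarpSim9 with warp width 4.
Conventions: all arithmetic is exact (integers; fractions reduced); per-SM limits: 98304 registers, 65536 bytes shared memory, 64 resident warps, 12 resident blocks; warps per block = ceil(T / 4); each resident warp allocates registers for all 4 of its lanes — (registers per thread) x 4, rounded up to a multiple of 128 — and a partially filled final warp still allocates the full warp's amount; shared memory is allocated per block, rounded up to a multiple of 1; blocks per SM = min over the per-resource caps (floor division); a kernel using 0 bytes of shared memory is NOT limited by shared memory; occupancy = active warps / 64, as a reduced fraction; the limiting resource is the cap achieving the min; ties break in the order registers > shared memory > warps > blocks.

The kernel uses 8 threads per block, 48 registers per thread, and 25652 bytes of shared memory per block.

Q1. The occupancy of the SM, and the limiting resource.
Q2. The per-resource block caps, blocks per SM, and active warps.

Answer: occupancy 1/16, limited by shared memory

registers: 192 blocks
shared memory: 2 blocks
warps: 32 blocks
blocks: 12 blocks

Answer: 2 blocks, 4 active warps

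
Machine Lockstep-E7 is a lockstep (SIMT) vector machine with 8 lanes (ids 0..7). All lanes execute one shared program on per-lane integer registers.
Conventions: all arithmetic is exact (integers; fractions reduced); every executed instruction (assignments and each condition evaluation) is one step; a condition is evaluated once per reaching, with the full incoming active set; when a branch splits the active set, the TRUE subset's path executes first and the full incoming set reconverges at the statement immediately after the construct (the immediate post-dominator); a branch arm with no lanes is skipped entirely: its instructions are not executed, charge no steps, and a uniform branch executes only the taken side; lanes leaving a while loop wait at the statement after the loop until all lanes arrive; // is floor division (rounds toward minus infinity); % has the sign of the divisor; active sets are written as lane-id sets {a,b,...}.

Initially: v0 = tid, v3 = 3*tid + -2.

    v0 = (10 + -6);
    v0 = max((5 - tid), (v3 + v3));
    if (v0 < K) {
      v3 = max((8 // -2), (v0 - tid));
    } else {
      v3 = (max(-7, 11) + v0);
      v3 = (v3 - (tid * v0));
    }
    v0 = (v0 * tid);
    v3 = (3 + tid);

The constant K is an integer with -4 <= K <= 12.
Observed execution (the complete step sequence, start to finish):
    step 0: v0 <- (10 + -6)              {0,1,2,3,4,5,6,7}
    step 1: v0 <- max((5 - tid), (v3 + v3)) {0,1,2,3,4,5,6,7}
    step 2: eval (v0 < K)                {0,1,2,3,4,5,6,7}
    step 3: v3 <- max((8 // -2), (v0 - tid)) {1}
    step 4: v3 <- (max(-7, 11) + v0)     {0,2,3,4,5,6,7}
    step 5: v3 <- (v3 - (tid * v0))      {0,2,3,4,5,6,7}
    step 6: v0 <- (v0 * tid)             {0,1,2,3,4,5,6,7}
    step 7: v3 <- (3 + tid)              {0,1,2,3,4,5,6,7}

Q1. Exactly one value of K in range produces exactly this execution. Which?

Answer: K = 5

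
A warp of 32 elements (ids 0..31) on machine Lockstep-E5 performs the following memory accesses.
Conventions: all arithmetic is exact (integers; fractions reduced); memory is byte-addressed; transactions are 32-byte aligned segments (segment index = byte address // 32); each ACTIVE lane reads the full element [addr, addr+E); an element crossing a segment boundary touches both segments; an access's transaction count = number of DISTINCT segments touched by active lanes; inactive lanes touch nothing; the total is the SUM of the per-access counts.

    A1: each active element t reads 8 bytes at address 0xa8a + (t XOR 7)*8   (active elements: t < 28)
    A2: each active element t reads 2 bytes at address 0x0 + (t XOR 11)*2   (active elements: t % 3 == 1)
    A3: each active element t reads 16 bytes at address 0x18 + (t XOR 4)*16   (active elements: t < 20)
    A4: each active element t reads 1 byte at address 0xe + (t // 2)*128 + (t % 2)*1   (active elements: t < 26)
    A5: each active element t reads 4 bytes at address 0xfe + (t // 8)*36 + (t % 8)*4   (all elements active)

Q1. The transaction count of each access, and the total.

A1: 9 transactions
A2: 2 transactions
A3: 12 transactions
A4: 13 transactions
A5: 6 transactions

Answer: 9,2,12,13,6; total 42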